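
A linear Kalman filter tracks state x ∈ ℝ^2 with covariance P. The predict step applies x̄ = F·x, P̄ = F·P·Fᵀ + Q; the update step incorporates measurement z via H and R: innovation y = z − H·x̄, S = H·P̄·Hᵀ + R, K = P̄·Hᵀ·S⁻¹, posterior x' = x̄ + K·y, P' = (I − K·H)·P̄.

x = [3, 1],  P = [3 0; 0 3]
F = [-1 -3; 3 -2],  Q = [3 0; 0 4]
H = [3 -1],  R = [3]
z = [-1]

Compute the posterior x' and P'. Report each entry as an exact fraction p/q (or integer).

x' = [426/289, 1639/289]
P' = [1437/289 4041/289; 4041/289 12171/289]

x̄ = F·x = [-6, 7]
P̄ = F·P·Fᵀ + Q = [33 9; 9 43]
y = z − H·x̄ = [24]
S = H·P̄·Hᵀ + R = [289]
K = P̄·Hᵀ·S⁻¹ = [90/289; -16/289]
x' = x̄ + K·y = [426/289, 1639/289]
P' = (I − K·H)·P̄ = [1437/289 4041/289; 4041/289 12171/289]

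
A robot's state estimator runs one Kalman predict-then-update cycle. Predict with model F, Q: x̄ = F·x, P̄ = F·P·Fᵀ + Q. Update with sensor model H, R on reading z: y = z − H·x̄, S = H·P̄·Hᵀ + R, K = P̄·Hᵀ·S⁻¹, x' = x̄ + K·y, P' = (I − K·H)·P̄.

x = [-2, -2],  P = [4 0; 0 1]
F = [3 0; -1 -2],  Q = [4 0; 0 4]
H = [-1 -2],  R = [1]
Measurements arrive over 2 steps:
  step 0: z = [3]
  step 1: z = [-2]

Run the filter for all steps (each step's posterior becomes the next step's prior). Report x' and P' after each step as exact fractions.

step 0: x̄ = F·x = [-6, 6]
step 0: P̄ = F·P·Fᵀ + Q = [40 -12; -12 12]
step 0: y = z − H·x̄ = [9]
step 0: S = H·P̄·Hᵀ + R = [41]
step 0: K = P̄·Hᵀ·S⁻¹ = [-16/41; -12/41]
step 0: x' = x̄ + K·y = [-390/41, 138/41]
step 0: P' = (I − K·H)·P̄ = [1384/41 -684/41; -684/41 348/41]
step 1: x̄ = F·x = [-1170/41, 114/41]
step 1: P̄ = F·P·Fᵀ + Q = [12620/41 -48/41; -48/41 204/41]
step 1: y = z − H·x̄ = [-1024/41]
step 1: S = H·P̄·Hᵀ + R = [13285/41]
step 1: K = P̄·Hᵀ·S⁻¹ = [-12524/13285; -72/2657]
step 1: x' = x̄ + K·y = [-66314/13285, 9186/2657]
step 1: P' = (I − K·H)·P̄ = [263564/13285 -25104/2657; -25104/2657 12588/2657]

step 0: x' = [-390/41, 138/41], P' = [1384/41 -684/41; -684/41 348/41]
step 1: x' = [-66314/13285, 9186/2657], P' = [263564/13285 -25104/2657; -25104/2657 12588/2657]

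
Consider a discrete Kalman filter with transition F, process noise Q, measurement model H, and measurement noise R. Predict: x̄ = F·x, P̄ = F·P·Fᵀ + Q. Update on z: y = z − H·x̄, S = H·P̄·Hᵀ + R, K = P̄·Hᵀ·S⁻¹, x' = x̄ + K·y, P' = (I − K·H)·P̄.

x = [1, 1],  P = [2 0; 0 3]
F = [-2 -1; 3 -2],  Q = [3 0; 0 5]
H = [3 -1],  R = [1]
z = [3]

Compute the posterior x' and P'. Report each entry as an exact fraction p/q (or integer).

x' = [5/33, -491/198]
P' = [26/11 226/33; 226/33 4121/198]

x̄ = F·x = [-3, 1]
P̄ = F·P·Fᵀ + Q = [14 -6; -6 35]
y = z − H·x̄ = [13]
S = H·P̄·Hᵀ + R = [198]
K = P̄·Hᵀ·S⁻¹ = [8/33; -53/198]
x' = x̄ + K·y = [5/33, -491/198]
P' = (I − K·H)·P̄ = [26/11 226/33; 226/33 4121/198]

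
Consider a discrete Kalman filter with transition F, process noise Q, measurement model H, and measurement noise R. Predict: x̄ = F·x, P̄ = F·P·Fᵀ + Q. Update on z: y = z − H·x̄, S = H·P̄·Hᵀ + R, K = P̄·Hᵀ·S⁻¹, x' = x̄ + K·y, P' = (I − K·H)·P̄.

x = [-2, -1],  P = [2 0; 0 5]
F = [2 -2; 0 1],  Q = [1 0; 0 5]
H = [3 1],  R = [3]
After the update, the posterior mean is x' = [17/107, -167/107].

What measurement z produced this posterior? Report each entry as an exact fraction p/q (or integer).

x̄ = F·x = [-2, -1]
P̄ = F·P·Fᵀ + Q = [29 -10; -10 10]
S = H·P̄·Hᵀ + R = [214]
K = P̄·Hᵀ·S⁻¹ = [77/214; -10/107]
x' − x̄ = [231/107, -60/107] = K·y
y = (KᵀK)⁻¹·Kᵀ·(x' − x̄) = [6]
z = y + H·x̄ = [6] + [-7] = [-1]

z = [-1]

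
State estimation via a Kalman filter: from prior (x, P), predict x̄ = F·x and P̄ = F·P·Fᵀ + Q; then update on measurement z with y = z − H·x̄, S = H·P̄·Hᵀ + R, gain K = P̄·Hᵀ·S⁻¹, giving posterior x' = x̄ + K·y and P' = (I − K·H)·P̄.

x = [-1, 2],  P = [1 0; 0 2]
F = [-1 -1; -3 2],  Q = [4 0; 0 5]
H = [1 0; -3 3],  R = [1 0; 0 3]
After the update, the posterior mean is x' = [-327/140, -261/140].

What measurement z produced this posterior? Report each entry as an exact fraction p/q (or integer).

x̄ = F·x = [-1, 7]
P̄ = F·P·Fᵀ + Q = [7 -1; -1 22]
S = H·P̄·Hᵀ + R = [8 -24; -24 282]
K = P̄·Hᵀ·S⁻¹ = [233/280 -1/70; 229/280 11/35]
x' − x̄ = [-187/140, -1241/140] = K·y
y = (KᵀK)⁻¹·Kᵀ·(x' − x̄) = [-2, -23]
z = y + H·x̄ = [-2, -23] + [-1, 24] = [-3, 1]

z = [-3, 1]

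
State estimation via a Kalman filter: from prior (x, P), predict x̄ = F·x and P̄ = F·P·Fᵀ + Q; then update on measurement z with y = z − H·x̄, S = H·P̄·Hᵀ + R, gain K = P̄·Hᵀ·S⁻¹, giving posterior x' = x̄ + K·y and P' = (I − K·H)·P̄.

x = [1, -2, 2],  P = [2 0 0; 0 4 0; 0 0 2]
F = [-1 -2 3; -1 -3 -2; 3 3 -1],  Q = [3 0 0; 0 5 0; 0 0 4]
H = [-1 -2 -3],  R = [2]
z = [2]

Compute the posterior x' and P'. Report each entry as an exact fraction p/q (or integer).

x̄ = F·x = [9, 1, -5]
P̄ = F·P·Fᵀ + Q = [39 14 -36; 14 51 -38; -36 -38 60]
y = z − H·x̄ = [-2]
S = H·P̄·Hᵀ + R = [169]
K = P̄·Hᵀ·S⁻¹ = [41/169; -2/169; -68/169]
x' = x̄ + K·y = [1439/169, 173/169, -709/169]
P' = (I − K·H)·P̄ = [4910/169 2448/169 -3296/169; 2448/169 8615/169 -6558/169; -3296/169 -6558/169 5516/169]

x' = [1439/169, 173/169, -709/169]
P' = [4910/169 2448/169 -3296/169; 2448/169 8615/169 -6558/169; -3296/169 -6558/169 5516/169]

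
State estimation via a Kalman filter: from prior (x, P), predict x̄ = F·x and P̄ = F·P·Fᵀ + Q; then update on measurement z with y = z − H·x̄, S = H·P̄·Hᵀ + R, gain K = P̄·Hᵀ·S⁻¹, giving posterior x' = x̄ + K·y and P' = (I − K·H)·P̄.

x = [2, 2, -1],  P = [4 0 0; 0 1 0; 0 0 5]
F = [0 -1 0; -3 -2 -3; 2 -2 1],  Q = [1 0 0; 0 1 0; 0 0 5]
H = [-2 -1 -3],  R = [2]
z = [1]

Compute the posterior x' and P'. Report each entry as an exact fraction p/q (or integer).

x̄ = F·x = [-2, -7, -1]
P̄ = F·P·Fᵀ + Q = [2 2 2; 2 86 -35; 2 -35 30]
y = z − H·x̄ = [-13]
S = H·P̄·Hᵀ + R = [188]
K = P̄·Hᵀ·S⁻¹ = [-3/47; 15/188; -59/188]
x' = x̄ + K·y = [-55/47, -1511/188, 579/188]
P' = (I − K·H)·P̄ = [58/47 139/47 -83/47; 139/47 15943/188 -5695/188; -83/47 -5695/188 2159/188]

x' = [-55/47, -1511/188, 579/188]
P' = [58/47 139/47 -83/47; 139/47 15943/188 -5695/188; -83/47 -5695/188 2159/188]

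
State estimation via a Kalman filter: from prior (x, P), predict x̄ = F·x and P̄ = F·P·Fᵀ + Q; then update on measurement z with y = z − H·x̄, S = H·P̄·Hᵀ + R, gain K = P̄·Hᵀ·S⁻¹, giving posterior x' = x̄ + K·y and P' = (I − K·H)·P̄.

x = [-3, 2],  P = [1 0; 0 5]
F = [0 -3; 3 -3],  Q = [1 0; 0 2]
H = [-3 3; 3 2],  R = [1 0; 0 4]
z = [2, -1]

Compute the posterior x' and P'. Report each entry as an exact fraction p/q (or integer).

x' = [-19057/41863, 16022/125589]
P' = [7408/41863 5570/41863; 5570/41863 25019/125589]

x̄ = F·x = [-6, -15]
P̄ = F·P·Fᵀ + Q = [46 45; 45 56]
y = z − H·x̄ = [29, 47]
S = H·P̄·Hᵀ + R = [109 57; 57 1182]
K = P̄·Hᵀ·S⁻¹ = [-5514/41863 8341/41863; 8309/41863 25042/125589]
x' = x̄ + K·y = [-19057/41863, 16022/125589]
P' = (I − K·H)·P̄ = [7408/41863 5570/41863; 5570/41863 25019/125589]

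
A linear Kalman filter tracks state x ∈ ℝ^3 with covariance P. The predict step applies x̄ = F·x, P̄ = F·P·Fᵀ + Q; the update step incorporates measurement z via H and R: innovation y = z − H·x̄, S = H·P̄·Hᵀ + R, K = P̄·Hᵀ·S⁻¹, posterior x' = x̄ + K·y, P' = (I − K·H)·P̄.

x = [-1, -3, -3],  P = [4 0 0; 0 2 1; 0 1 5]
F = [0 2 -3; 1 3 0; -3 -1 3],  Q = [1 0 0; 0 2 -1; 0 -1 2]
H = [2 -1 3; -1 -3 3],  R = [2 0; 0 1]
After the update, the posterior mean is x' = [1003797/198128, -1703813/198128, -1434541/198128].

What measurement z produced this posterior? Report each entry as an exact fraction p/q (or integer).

z = [-3, -1]

x̄ = F·x = [3, -10, -3]
P̄ = F·P·Fᵀ + Q = [42 3 -40; 3 24 -10; -40 -10 79]
S = H·P̄·Hᵀ + R = [473 684; 684 1408]
K = P̄·Hᵀ·S⁻¹ = [15513/49532 -54207/198128; 1059/49532 -16833/198128; 6287/49532 30983/198128]
x' − x̄ = [409413/198128, 277467/198128, -840157/198128] = K·y
y = (KᵀK)⁻¹·Kᵀ·(x' − x̄) = [-10, -19]
z = y + H·x̄ = [-10, -19] + [7, 18] = [-3, -1]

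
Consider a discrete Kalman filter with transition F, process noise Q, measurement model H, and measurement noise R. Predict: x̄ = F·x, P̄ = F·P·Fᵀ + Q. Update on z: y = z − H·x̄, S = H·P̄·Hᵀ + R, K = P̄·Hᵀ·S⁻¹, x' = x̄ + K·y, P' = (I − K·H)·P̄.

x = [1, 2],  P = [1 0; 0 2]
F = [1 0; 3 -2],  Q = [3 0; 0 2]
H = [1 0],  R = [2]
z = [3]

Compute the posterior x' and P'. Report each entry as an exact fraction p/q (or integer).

x' = [7/3, 0]
P' = [4/3 1; 1 35/2]

x̄ = F·x = [1, -1]
P̄ = F·P·Fᵀ + Q = [4 3; 3 19]
y = z − H·x̄ = [2]
S = H·P̄·Hᵀ + R = [6]
K = P̄·Hᵀ·S⁻¹ = [2/3; 1/2]
x' = x̄ + K·y = [7/3, 0]
P' = (I − K·H)·P̄ = [4/3 1; 1 35/2]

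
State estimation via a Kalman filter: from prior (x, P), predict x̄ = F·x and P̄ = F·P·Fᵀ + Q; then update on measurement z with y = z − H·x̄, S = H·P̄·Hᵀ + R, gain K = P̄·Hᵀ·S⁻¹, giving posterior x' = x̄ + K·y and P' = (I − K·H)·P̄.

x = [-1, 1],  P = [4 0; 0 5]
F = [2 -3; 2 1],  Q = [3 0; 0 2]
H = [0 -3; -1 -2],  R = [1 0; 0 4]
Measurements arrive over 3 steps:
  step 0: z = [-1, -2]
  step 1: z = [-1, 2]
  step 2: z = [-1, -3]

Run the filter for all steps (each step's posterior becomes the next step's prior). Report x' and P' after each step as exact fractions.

step 0: x' = [13334/14231, 4948/14231], P' = [59096/14231 -2938/14231; -2938/14231 1563/14231]
step 1: x' = [-17991392/8984347, 2666183/8984347], P' = [69792040/26953041 -2450134/26953041; -2450134/26953041 2730589/26953041]
step 2: x' = [27635803011/33428181223, 13506939693/33428181223], P' = [84958618328/33428181223 -3042022362/33428181223; -3042022362/33428181223 3386582219/33428181223]

step 0: x̄ = F·x = [-5, -1]
step 0: P̄ = F·P·Fᵀ + Q = [64 1; 1 23]
step 0: y = z − H·x̄ = [-4, -9]
step 0: S = H·P̄·Hᵀ + R = [208 141; 141 164]
step 0: K = P̄·Hᵀ·S⁻¹ = [8814/14231 -13305/14231; -4689/14231 -47/14231]
step 0: x' = x̄ + K·y = [13334/14231, 4948/14231]
step 0: P' = (I − K·H)·P̄ = [59096/14231 -2938/14231; -2938/14231 1563/14231]
step 1: x̄ = F·x = [11824/14231, 1664/749]
step 1: P̄ = F·P·Fᵀ + Q = [328400/14231 12813/749; 12813/749 13403/749]
step 1: y = z − H·x̄ = [4243/749, 103518/14231]
step 1: S = H·P̄·Hᵀ + R = [121376/749 118857/749; 118857/749 2377740/14231]
step 1: K = P̄·Hᵀ·S⁻¹ = [2450134/8984347 -16222943/26953041; -2730589/8984347 -752761/26953041]
step 1: x' = x̄ + K·y = [-17991392/8984347, 2666183/8984347]
step 1: P' = (I − K·H)·P̄ = [69792040/26953041 -2450134/26953041; -2450134/26953041 2730589/26953041]
step 2: x̄ = F·x = [-43981333/8984347, -33316601/8984347]
step 2: P̄ = F·P·Fᵀ + Q = [414004192/26953041 280776929/26953041; 280776929/26953041 326004295/26953041]
step 2: y = z − H·x̄ = [-108934150/8984347, -137567576/8984347]
step 2: S = H·P̄·Hᵀ + R = [986997232/8984347 932785519/8984347; 932785519/8984347 2948941252/26953041]
step 2: K = P̄·Hᵀ·S⁻¹ = [9126067086/33428181223 -19718643401/33428181223; -10159746657/33428181223 -932785519/33428181223]
step 2: x' = x̄ + K·y = [27635803011/33428181223, 13506939693/33428181223]
step 2: P' = (I − K·H)·P̄ = [84958618328/33428181223 -3042022362/33428181223; -3042022362/33428181223 3386582219/33428181223]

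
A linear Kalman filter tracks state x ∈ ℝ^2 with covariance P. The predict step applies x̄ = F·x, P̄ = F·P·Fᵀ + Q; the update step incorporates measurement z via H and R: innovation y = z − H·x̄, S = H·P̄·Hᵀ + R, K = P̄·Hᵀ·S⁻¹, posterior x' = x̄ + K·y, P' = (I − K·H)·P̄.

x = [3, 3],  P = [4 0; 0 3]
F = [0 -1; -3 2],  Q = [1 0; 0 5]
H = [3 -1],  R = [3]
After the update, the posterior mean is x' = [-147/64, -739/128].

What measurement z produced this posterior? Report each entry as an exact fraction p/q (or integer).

x̄ = F·x = [-3, -3]
P̄ = F·P·Fᵀ + Q = [4 -6; -6 53]
S = H·P̄·Hᵀ + R = [128]
K = P̄·Hᵀ·S⁻¹ = [9/64; -71/128]
x' − x̄ = [45/64, -355/128] = K·y
y = (KᵀK)⁻¹·Kᵀ·(x' − x̄) = [5]
z = y + H·x̄ = [5] + [-6] = [-1]

z = [-1]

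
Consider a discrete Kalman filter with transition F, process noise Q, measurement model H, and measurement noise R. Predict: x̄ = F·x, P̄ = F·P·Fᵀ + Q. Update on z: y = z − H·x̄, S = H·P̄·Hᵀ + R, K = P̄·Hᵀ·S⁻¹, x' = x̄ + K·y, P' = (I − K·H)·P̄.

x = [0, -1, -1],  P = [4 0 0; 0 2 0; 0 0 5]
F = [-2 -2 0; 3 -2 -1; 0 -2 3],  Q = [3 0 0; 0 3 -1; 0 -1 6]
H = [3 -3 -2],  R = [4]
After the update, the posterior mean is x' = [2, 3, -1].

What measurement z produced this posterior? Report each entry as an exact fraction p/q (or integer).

z = [-1]

x̄ = F·x = [2, 3, -1]
P̄ = F·P·Fᵀ + Q = [27 -16 8; -16 52 -8; 8 -8 59]
S = H·P̄·Hᵀ + R = [1047]
K = P̄·Hᵀ·S⁻¹ = [113/1047; -188/1047; -70/1047]
x' − x̄ = [0, 0, 0] = K·y
y = (KᵀK)⁻¹·Kᵀ·(x' − x̄) = [0]
z = y + H·x̄ = [0] + [-1] = [-1]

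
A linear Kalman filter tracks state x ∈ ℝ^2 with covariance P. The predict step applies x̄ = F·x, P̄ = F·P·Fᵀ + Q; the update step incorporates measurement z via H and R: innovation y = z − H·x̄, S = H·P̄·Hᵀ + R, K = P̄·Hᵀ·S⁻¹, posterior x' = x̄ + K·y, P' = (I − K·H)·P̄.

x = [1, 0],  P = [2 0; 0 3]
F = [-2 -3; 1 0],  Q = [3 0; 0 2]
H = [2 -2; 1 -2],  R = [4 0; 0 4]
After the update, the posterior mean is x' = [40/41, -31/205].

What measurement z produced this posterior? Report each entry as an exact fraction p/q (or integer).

z = [2, 2]

x̄ = F·x = [-2, 1]
P̄ = F·P·Fᵀ + Q = [38 -4; -4 4]
S = H·P̄·Hᵀ + R = [204 116; 116 74]
K = P̄·Hᵀ·S⁻¹ = [22/41 -9/41; 26/205 -74/205]
x' − x̄ = [122/41, -236/205] = K·y
y = (KᵀK)⁻¹·Kᵀ·(x' − x̄) = [8, 6]
z = y + H·x̄ = [8, 6] + [-6, -4] = [2, 2]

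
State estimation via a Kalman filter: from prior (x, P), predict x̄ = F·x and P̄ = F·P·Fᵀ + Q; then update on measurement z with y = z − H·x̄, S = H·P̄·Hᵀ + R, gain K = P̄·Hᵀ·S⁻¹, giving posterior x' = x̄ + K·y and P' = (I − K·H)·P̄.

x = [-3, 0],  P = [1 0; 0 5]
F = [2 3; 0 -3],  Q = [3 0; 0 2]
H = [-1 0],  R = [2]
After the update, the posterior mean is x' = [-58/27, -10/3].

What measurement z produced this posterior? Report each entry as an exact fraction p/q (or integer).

x̄ = F·x = [-6, 0]
P̄ = F·P·Fᵀ + Q = [52 -45; -45 47]
S = H·P̄·Hᵀ + R = [54]
K = P̄·Hᵀ·S⁻¹ = [-26/27; 5/6]
x' − x̄ = [104/27, -10/3] = K·y
y = (KᵀK)⁻¹·Kᵀ·(x' − x̄) = [-4]
z = y + H·x̄ = [-4] + [6] = [2]

z = [2]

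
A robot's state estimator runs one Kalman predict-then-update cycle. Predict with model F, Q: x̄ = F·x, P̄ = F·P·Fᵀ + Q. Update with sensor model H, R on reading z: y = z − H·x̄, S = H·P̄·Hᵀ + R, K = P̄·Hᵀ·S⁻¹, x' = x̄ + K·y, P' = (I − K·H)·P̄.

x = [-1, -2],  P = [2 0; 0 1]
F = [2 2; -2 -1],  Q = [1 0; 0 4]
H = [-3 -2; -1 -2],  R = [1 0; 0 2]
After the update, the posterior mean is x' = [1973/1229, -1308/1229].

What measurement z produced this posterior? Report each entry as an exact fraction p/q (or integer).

x̄ = F·x = [-6, 4]
P̄ = F·P·Fᵀ + Q = [13 -10; -10 13]
S = H·P̄·Hᵀ + R = [50 11; 11 27]
K = P̄·Hᵀ·S⁻¹ = [-590/1229 559/1229; 284/1229 -844/1229]
x' − x̄ = [9347/1229, -6224/1229] = K·y
y = (KᵀK)⁻¹·Kᵀ·(x' − x̄) = [-13, 3]
z = y + H·x̄ = [-13, 3] + [10, -2] = [-3, 1]

z = [-3, 1]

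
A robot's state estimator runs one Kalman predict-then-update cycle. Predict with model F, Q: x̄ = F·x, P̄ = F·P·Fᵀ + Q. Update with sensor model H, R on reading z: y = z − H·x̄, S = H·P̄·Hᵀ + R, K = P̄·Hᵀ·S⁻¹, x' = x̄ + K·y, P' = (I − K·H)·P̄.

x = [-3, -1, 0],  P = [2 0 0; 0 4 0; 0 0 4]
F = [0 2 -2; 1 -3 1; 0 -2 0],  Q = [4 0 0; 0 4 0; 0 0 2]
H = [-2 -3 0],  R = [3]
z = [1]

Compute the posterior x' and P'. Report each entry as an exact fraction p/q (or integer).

x' = [-142/59, 74/59, 158/59]
P' = [1932/59 -1296/59 -624/59; -1296/59 2666/177 1288/177; -624/59 1288/177 1586/177]

x̄ = F·x = [-2, 0, 2]
P̄ = F·P·Fᵀ + Q = [36 -32 -16; -32 46 24; -16 24 18]
y = z − H·x̄ = [-3]
S = H·P̄·Hᵀ + R = [177]
K = P̄·Hᵀ·S⁻¹ = [8/59; -74/177; -40/177]
x' = x̄ + K·y = [-142/59, 74/59, 158/59]
P' = (I − K·H)·P̄ = [1932/59 -1296/59 -624/59; -1296/59 2666/177 1288/177; -624/59 1288/177 1586/177]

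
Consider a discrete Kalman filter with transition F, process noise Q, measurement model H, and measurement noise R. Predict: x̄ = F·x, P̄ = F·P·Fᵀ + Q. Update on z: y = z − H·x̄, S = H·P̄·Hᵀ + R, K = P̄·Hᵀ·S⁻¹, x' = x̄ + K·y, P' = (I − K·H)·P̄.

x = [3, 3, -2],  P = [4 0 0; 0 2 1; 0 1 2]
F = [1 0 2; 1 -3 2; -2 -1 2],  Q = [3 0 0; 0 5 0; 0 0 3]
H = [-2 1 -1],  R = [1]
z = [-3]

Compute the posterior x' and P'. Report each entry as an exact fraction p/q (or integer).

x' = [95/81, -914/81, -869/81]
P' = [731/81 772/81 -668/81; 772/81 1694/81 137/81; -668/81 137/81 1496/81]

x̄ = F·x = [-1, -10, -13]
P̄ = F·P·Fᵀ + Q = [15 6 -2; 6 23 -2; -2 -2 25]
y = z − H·x̄ = [-8]
S = H·P̄·Hᵀ + R = [81]
K = P̄·Hᵀ·S⁻¹ = [-22/81; 13/81; -23/81]
x' = x̄ + K·y = [95/81, -914/81, -869/81]
P' = (I − K·H)·P̄ = [731/81 772/81 -668/81; 772/81 1694/81 137/81; -668/81 137/81 1496/81]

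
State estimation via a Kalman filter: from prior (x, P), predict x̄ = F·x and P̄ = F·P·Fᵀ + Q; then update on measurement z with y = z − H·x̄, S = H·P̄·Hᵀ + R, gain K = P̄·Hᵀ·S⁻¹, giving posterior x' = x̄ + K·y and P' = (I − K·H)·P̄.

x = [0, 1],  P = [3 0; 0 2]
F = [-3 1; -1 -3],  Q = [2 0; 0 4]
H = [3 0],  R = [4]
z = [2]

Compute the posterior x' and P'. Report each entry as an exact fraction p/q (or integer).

x̄ = F·x = [1, -3]
P̄ = F·P·Fᵀ + Q = [31 3; 3 25]
y = z − H·x̄ = [-1]
S = H·P̄·Hᵀ + R = [283]
K = P̄·Hᵀ·S⁻¹ = [93/283; 9/283]
x' = x̄ + K·y = [190/283, -858/283]
P' = (I − K·H)·P̄ = [124/283 12/283; 12/283 6994/283]

x' = [190/283, -858/283]
P' = [124/283 12/283; 12/283 6994/283]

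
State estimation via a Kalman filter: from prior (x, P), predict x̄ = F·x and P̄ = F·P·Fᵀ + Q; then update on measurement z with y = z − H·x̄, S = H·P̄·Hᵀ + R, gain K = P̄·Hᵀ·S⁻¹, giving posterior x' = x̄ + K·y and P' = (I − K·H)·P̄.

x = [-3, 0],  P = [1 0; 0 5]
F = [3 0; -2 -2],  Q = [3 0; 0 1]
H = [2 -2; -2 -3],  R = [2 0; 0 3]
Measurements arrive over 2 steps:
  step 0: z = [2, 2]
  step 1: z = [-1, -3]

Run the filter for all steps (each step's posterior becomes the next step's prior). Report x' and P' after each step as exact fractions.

step 0: x̄ = F·x = [-9, 6]
step 0: P̄ = F·P·Fᵀ + Q = [12 -6; -6 25]
step 0: y = z − H·x̄ = [32, 2]
step 0: S = H·P̄·Hᵀ + R = [198 114; 114 204]
step 0: K = P̄·Hᵀ·S⁻¹ = [223/761 -147/761; -911/4566 -901/4566]
step 0: x' = x̄ + K·y = [-7/761, -593/761]
step 0: P' = (I − K·H)·P̄ = [222/761 -1/761; -1/761 905/4566]
step 1: x̄ = F·x = [-21/761, 1200/761]
step 1: P̄ = F·P·Fᵀ + Q = [4281/761 -1326/761; -1326/761 6733/2283]
step 1: y = z − H·x̄ = [1681/761, 1275/761]
step 1: S = H·P̄·Hᵀ + R = [114694/2283 -1006/761; -1006/761 23694/761]
step 1: K = P̄·Hᵀ·S⁻¹ = [85773/297254 -53867/297254; -113861/594508 -107231/594508]
step 1: x' = x̄ + K·y = [45507/148627, 253147/297254]
step 1: P' = (I − K·H)·P̄ = [41892/148627 -1989/297254; -1989/297254 109883/594508]

step 0: x' = [-7/761, -593/761], P' = [222/761 -1/761; -1/761 905/4566]
step 1: x' = [45507/148627, 253147/297254], P' = [41892/148627 -1989/297254; -1989/297254 109883/594508]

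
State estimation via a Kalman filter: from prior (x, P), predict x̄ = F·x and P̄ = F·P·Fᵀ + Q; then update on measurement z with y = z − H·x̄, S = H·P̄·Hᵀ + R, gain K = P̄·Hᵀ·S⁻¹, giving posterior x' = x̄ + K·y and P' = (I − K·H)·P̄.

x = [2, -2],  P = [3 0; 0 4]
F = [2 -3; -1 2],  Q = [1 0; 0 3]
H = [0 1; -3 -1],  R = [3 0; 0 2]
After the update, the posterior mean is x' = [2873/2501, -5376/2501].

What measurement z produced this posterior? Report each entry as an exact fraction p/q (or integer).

z = [-3, -1]

x̄ = F·x = [10, -6]
P̄ = F·P·Fᵀ + Q = [49 -30; -30 22]
S = H·P̄·Hᵀ + R = [25 68; 68 285]
K = P̄·Hᵀ·S⁻¹ = [-594/2501 -885/2501; 1646/2501 204/2501]
x' − x̄ = [-22137/2501, 9630/2501] = K·y
y = (KᵀK)⁻¹·Kᵀ·(x' − x̄) = [3, 23]
z = y + H·x̄ = [3, 23] + [-6, -24] = [-3, -1]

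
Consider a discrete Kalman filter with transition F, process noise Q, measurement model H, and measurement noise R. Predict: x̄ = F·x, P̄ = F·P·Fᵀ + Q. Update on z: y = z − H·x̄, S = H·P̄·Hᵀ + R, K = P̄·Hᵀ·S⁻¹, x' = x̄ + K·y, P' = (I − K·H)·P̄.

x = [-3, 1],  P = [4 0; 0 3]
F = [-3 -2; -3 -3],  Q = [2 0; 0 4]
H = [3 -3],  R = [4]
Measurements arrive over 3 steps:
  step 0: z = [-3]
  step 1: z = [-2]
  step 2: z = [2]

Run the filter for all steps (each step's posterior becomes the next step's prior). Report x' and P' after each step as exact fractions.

step 0: x' = [667/85, 744/85], P' = [4106/85 4122/85; 4122/85 4174/85]
step 1: x' = [-21/332, 2805/5312], P' = [13572/83 27465/166; 27465/166 445747/2656]
step 2: x' = [-6359208/4165771, -9134916/4165771], P' = [738464850/4165771 747282858/4165771; 747282858/4165771 757947598/4165771]

step 0: x̄ = F·x = [7, 6]
step 0: P̄ = F·P·Fᵀ + Q = [50 54; 54 67]
step 0: y = z − H·x̄ = [-6]
step 0: S = H·P̄·Hᵀ + R = [85]
step 0: K = P̄·Hᵀ·S⁻¹ = [-12/85; -39/85]
step 0: x' = x̄ + K·y = [667/85, 744/85]
step 0: P' = (I − K·H)·P̄ = [4106/85 4122/85; 4122/85 4174/85]
step 1: x̄ = F·x = [-3489/85, -249/5]
step 1: P̄ = F·P·Fᵀ + Q = [103284/85 7284/5; 7284/5 8768/5]
step 1: y = z − H·x̄ = [-2402/85]
step 1: S = H·P̄·Hᵀ + R = [42496/85]
step 1: K = P̄·Hᵀ·S⁻¹ = [-963/664; -18921/10624]
step 1: x' = x̄ + K·y = [-21/332, 2805/5312]
step 1: P' = (I − K·H)·P̄ = [13572/83 27465/166; 27465/166 445747/2656]
step 2: x̄ = F·x = [-2301/2656, -7407/5312]
step 2: P̄ = F·P·Fᵀ + Q = [2742579/664 6587409/1328; 6587409/1328 15841003/2656]
step 2: y = z − H·x̄ = [2209/5312]
step 2: S = H·P̄·Hᵀ + R = [4165771/2656]
step 2: K = P̄·Hᵀ·S⁻¹ = [-6613506/4165771; -7998555/4165771]
step 2: x' = x̄ + K·y = [-6359208/4165771, -9134916/4165771]
step 2: P' = (I − K·H)·P̄ = [738464850/4165771 747282858/4165771; 747282858/4165771 757947598/4165771]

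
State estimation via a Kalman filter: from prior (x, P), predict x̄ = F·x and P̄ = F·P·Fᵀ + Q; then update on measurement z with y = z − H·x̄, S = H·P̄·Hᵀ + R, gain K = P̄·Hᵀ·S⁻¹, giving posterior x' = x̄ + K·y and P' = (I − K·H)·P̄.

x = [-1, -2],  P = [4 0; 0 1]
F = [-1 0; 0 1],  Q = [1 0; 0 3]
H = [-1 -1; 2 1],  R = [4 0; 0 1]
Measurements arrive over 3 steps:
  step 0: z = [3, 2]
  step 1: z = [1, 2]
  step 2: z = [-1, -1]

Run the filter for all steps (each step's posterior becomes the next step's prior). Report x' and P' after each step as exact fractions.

step 0: x̄ = F·x = [1, -2]
step 0: P̄ = F·P·Fᵀ + Q = [5 0; 0 4]
step 0: y = z − H·x̄ = [2, 2]
step 0: S = H·P̄·Hᵀ + R = [13 -14; -14 25]
step 0: K = P̄·Hᵀ·S⁻¹ = [5/43 20/43; -44/129 -4/129]
step 0: x' = x̄ + K·y = [93/43, -118/43]
step 0: P' = (I − K·H)·P̄ = [40/43 -60/43; -60/43 356/129]
step 1: x̄ = F·x = [-93/43, -118/43]
step 1: P̄ = F·P·Fᵀ + Q = [83/43 60/43; 60/43 743/129]
step 1: y = z − H·x̄ = [-168/43, 390/43]
step 1: S = H·P̄·Hᵀ + R = [1868/129 -1781/129; -1781/129 2588/129]
step 1: K = P̄·Hᵀ·S⁻¹ = [754/12887 3895/12887; -3289/12887 3229/12887]
step 1: x' = x̄ + K·y = [4509/12887, 6772/12887]
step 1: P' = (I − K·H)·P̄ = [6911/12887 -9927/12887; -9927/12887 23083/12887]
step 2: x̄ = F·x = [-4509/12887, 6772/12887]
step 2: P̄ = F·P·Fᵀ + Q = [19798/12887 9927/12887; 9927/12887 61744/12887]
step 2: y = z − H·x̄ = [-10624/12887, -10641/12887]
step 2: S = H·P̄·Hᵀ + R = [152944/12887 -131121/12887; -131121/12887 193531/12887]
step 2: K = P̄·Hᵀ·S⁻¹ = [57484/962729 285301/962729; -246089/962729 239183/962729]
step 2: x' = x̄ + K·y = [-619814/962729, 511283/962729]
step 2: P' = (I − K·H)·P̄ = [515237/962729 -745173/962729; -745173/962729 1729529/962729]

step 0: x' = [93/43, -118/43], P' = [40/43 -60/43; -60/43 356/129]
step 1: x' = [4509/12887, 6772/12887], P' = [6911/12887 -9927/12887; -9927/12887 23083/12887]
step 2: x' = [-619814/962729, 511283/962729], P' = [515237/962729 -745173/962729; -745173/962729 1729529/962729]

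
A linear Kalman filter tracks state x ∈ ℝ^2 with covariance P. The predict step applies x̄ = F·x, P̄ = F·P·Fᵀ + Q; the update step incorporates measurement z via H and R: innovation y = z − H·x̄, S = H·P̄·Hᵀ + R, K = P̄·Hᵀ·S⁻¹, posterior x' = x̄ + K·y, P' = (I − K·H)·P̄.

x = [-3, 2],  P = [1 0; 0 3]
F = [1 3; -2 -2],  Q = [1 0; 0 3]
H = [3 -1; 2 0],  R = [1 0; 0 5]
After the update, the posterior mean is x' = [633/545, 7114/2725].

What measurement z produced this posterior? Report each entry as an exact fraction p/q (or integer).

x̄ = F·x = [3, 2]
P̄ = F·P·Fᵀ + Q = [29 -20; -20 19]
S = H·P̄·Hᵀ + R = [401 214; 214 121]
K = P̄·Hᵀ·S⁻¹ = [107/545 72/545; -999/2725 866/2725]
x' − x̄ = [-1002/545, 1664/2725] = K·y
y = (KᵀK)⁻¹·Kᵀ·(x' − x̄) = [-6, -5]
z = y + H·x̄ = [-6, -5] + [7, 6] = [1, 1]

z = [1, 1]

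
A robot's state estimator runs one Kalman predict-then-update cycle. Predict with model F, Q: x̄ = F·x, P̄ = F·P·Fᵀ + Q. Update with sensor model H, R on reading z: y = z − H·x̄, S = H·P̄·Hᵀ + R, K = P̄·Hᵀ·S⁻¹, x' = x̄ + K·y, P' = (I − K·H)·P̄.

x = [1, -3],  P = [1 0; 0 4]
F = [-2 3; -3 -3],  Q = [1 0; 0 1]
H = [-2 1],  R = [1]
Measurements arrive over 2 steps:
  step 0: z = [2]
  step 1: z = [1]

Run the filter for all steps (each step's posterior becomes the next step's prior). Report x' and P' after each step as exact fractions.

step 0: x' = [-729/331, -770/331], P' = [1027/331 1942/331; 1942/331 3990/331]
step 1: x' = [485756/291247, 1268629/291247], P' = [336049/291247 602434/291247; 602434/291247 1356456/291247]

step 0: x̄ = F·x = [-11, 6]
step 0: P̄ = F·P·Fᵀ + Q = [41 -30; -30 46]
step 0: y = z − H·x̄ = [-26]
step 0: S = H·P̄·Hᵀ + R = [331]
step 0: K = P̄·Hᵀ·S⁻¹ = [-112/331; 106/331]
step 0: x' = x̄ + K·y = [-729/331, -770/331]
step 0: P' = (I − K·H)·P̄ = [1027/331 1942/331; 1942/331 3990/331]
step 1: x̄ = F·x = [-852/331, 4497/331]
step 1: P̄ = F·P·Fᵀ + Q = [17045/331 -35574/331; -35574/331 80440/331]
step 1: y = z − H·x̄ = [-5870/331]
step 1: S = H·P̄·Hᵀ + R = [291247/331]
step 1: K = P̄·Hᵀ·S⁻¹ = [-69664/291247; 151588/291247]
step 1: x' = x̄ + K·y = [485756/291247, 1268629/291247]
step 1: P' = (I − K·H)·P̄ = [336049/291247 602434/291247; 602434/291247 1356456/291247]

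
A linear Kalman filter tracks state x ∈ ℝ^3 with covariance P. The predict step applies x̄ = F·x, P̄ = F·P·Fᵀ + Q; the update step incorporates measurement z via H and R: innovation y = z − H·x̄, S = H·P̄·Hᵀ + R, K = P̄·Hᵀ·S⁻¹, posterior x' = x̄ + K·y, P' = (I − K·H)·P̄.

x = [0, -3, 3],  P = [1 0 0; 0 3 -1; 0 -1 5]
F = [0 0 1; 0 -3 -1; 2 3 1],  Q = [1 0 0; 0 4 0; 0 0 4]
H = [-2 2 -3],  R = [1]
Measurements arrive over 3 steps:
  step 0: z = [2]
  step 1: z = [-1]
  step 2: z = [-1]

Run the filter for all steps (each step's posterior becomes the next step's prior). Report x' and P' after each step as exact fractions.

step 0: x̄ = F·x = [3, 6, -6]
step 0: P̄ = F·P·Fᵀ + Q = [6 -2 2; -2 30 -26; 2 -26 34]
step 0: y = z − H·x̄ = [-22]
step 0: S = H·P̄·Hᵀ + R = [803]
step 0: K = P̄·Hᵀ·S⁻¹ = [-2/73; 142/803; -158/803]
step 0: x' = x̄ + K·y = [263/73, 154/73, -122/73]
step 0: P' = (I − K·H)·P̄ = [394/73 138/73 -170/73; 138/73 3926/803 1558/803; -170/73 1558/803 2338/803]
step 1: x̄ = F·x = [-122/73, -340/73, 866/73]
step 1: P̄ = F·P·Fᵀ + Q = [3141/803 -7012/803 3272/803; -7012/803 50232/803 -52388/803; 3272/803 -52388/803 78304/803]
step 1: y = z − H·x̄ = [2961/73]
step 1: S = H·P̄·Hᵀ + R = [1643047/803]
step 1: K = P̄·Hᵀ·S⁻¹ = [-30122/1643047; 271652/1643047; -346232/1643047]
step 1: x' = x̄ + K·y = [-566816/234721, 480872/234721, 778250/234721]
step 1: P' = (I − K·H)·P̄ = [5296981/1643047 -4157340/1643047 -6292840/1643047; -4157340/1643047 10882600/1643047 9936076/1643047; -6292840/1643047 9936076/1643047 10934688/1643047]
step 2: x̄ = F·x = [778250/234721, -2220866/234721, 1087234/234721]
step 2: P̄ = F·P·Fᵀ + Q = [12577735/1643047 -40742916/1643047 28157236/1643047; -40742916/1643047 175066732/1643047 -130964824/1643047; 28157236/1643047 -130964824/1643047 121195216/1643047]
step 2: y = z − H·x̄ = [9025213/234721]
step 2: S = H·P̄·Hᵀ + R = [4078385907/1643047]
step 2: K = P̄·Hᵀ·S⁻¹ = [-191113010/4078385907; 824513768/4078385907; -681829768/4078385907]
step 2: x' = x̄ + K·y = [6174003220/4078385907, -6885349918/4078385907, -7325714626/4078385907]
step 2: P' = (I − K·H)·P̄ = [8991023735/4078385907 -5228107556/4078385907 -9415716524/4078385907; -5228107556/4078385907 20794742300/4078385907 17073728648/4078385907; -9415716524/4078385907 17073728648/4078385907 17886906704/4078385907]

step 0: x' = [263/73, 154/73, -122/73], P' = [394/73 138/73 -170/73; 138/73 3926/803 1558/803; -170/73 1558/803 2338/803]
step 1: x' = [-566816/234721, 480872/234721, 778250/234721], P' = [5296981/1643047 -4157340/1643047 -6292840/1643047; -4157340/1643047 10882600/1643047 9936076/1643047; -6292840/1643047 9936076/1643047 10934688/1643047]
step 2: x' = [6174003220/4078385907, -6885349918/4078385907, -7325714626/4078385907], P' = [8991023735/4078385907 -5228107556/4078385907 -9415716524/4078385907; -5228107556/4078385907 20794742300/4078385907 17073728648/4078385907; -9415716524/4078385907 17073728648/4078385907 17886906704/4078385907]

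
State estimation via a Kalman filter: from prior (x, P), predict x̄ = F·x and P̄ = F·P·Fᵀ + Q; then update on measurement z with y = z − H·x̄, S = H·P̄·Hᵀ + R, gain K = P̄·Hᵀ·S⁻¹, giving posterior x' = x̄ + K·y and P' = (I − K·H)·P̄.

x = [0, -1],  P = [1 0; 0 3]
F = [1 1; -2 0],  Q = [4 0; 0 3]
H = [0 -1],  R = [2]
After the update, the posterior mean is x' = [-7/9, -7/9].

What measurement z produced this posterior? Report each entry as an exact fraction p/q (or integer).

z = [1]

x̄ = F·x = [-1, 0]
P̄ = F·P·Fᵀ + Q = [8 -2; -2 7]
S = H·P̄·Hᵀ + R = [9]
K = P̄·Hᵀ·S⁻¹ = [2/9; -7/9]
x' − x̄ = [2/9, -7/9] = K·y
y = (KᵀK)⁻¹·Kᵀ·(x' − x̄) = [1]
z = y + H·x̄ = [1] + [0] = [1]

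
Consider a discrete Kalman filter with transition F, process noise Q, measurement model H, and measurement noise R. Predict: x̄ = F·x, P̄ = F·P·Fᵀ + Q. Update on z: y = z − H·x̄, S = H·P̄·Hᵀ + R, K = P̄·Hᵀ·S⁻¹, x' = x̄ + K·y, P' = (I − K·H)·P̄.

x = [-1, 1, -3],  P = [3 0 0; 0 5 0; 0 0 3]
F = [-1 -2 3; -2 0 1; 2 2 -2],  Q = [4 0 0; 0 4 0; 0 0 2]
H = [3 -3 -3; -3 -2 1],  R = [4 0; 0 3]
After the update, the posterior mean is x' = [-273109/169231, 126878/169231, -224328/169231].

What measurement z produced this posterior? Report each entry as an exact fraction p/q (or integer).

z = [-3, 2]

x̄ = F·x = [-10, -1, 6]
P̄ = F·P·Fᵀ + Q = [54 15 -44; 15 19 -18; -44 -18 46]
S = H·P̄·Hᵀ + R = [1273 -1047; -1047 1127]
K = P̄·Hᵀ·S⁻¹ = [33531/338462 -39725/338462; -58413/338462 -84599/338462; -9687/169231 23135/169231]
x' − x̄ = [1419201/169231, 296109/169231, -1239714/169231] = K·y
y = (KᵀK)⁻¹·Kᵀ·(x' − x̄) = [42, -36]
z = y + H·x̄ = [42, -36] + [-45, 38] = [-3, 2]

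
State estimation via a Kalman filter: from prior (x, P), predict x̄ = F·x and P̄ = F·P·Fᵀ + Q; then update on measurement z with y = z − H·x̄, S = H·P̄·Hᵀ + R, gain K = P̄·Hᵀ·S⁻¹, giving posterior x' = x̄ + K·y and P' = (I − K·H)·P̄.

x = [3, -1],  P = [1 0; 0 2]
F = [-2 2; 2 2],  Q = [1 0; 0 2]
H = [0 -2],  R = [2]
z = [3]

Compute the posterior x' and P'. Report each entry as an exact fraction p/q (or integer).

x̄ = F·x = [-8, 4]
P̄ = F·P·Fᵀ + Q = [13 4; 4 14]
y = z − H·x̄ = [11]
S = H·P̄·Hᵀ + R = [58]
K = P̄·Hᵀ·S⁻¹ = [-4/29; -14/29]
x' = x̄ + K·y = [-276/29, -38/29]
P' = (I − K·H)·P̄ = [345/29 4/29; 4/29 14/29]

x' = [-276/29, -38/29]
P' = [345/29 4/29; 4/29 14/29]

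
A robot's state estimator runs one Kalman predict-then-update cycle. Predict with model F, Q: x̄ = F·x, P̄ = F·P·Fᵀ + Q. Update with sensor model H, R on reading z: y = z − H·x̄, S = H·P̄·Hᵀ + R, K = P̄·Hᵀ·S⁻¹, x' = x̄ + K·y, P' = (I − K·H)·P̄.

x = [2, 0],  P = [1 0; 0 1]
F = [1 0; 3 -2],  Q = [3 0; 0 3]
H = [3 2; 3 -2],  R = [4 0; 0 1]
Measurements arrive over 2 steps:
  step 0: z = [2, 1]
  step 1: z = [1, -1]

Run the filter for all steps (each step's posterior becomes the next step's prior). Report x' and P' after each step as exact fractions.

step 0: x̄ = F·x = [2, 6]
step 0: P̄ = F·P·Fᵀ + Q = [4 3; 3 16]
step 0: y = z − H·x̄ = [-16, 7]
step 0: S = H·P̄·Hᵀ + R = [140 -28; -28 65]
step 0: K = P̄·Hᵀ·S⁻¹ = [223/1386 16/99; 2021/8316 -74/297]
step 0: x' = x̄ + K·y = [386/693, 764/2079]
step 0: P' = (I − K·H)·P̄ = [31/231 167/1386; 167/1386 2539/8316]
step 1: x̄ = F·x = [386/693, 278/297]
step 1: P̄ = F·P·Fᵀ + Q = [724/231 16/99; 16/99 1183/297]
step 1: y = z − H·x̄ = [-5287/2079, -151/189]
step 1: S = H·P̄·Hᵀ + R = [104116/2079 2320/189; 2320/189 8165/189]
step 1: K = P̄·Hᵀ·S⁻¹ = [32091/209233 174276/1046165; 94997/418466 -248654/1046165]
step 1: x' = x̄ + K·y = [35431/1046165, 1147887/2092330]
step 1: P' = (I − K·H)·P̄ = [136016/1046165 116886/1046165; 116886/1046165 299656/1046165]

step 0: x' = [386/693, 764/2079], P' = [31/231 167/1386; 167/1386 2539/8316]
step 1: x' = [35431/1046165, 1147887/2092330], P' = [136016/1046165 116886/1046165; 116886/1046165 299656/1046165]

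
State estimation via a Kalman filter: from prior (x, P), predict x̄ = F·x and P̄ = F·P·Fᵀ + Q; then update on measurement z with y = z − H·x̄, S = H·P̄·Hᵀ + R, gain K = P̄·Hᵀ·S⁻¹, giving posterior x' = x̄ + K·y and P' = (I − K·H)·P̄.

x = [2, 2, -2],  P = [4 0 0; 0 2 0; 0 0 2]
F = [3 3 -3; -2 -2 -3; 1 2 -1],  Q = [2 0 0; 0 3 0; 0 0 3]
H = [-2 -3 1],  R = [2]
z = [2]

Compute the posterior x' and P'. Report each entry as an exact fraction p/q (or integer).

x' = [538/37, -292/37, 270/37]
P' = [7190/111 -3742/111 3122/111; -3742/111 8099/444 -5857/444; 3122/111 -5857/444 7379/444]

x̄ = F·x = [18, -2, 8]
P̄ = F·P·Fᵀ + Q = [74 -18 30; -18 45 -10; 30 -10 17]
y = z − H·x̄ = [24]
S = H·P̄·Hᵀ + R = [444]
K = P̄·Hᵀ·S⁻¹ = [-16/111; -109/444; -13/444]
x' = x̄ + K·y = [538/37, -292/37, 270/37]
P' = (I − K·H)·P̄ = [7190/111 -3742/111 3122/111; -3742/111 8099/444 -5857/444; 3122/111 -5857/444 7379/444]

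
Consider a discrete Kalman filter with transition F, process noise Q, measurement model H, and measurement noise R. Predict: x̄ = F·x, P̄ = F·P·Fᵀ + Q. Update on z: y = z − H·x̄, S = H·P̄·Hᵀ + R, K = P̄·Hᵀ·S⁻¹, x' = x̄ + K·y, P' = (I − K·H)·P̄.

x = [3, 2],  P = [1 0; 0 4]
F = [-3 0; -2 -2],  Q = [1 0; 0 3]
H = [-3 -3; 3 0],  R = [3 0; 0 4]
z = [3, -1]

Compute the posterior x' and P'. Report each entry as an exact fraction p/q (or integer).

x' = [-201/367, -775/1468]
P' = [148/367 -144/367; -144/367 2083/2936]

x̄ = F·x = [-9, -10]
P̄ = F·P·Fᵀ + Q = [10 6; 6 23]
y = z − H·x̄ = [-54, 26]
S = H·P̄·Hᵀ + R = [408 -144; -144 94]
K = P̄·Hᵀ·S⁻¹ = [-4/367 111/367; -931/2936 -108/367]
x' = x̄ + K·y = [-201/367, -775/1468]
P' = (I − K·H)·P̄ = [148/367 -144/367; -144/367 2083/2936]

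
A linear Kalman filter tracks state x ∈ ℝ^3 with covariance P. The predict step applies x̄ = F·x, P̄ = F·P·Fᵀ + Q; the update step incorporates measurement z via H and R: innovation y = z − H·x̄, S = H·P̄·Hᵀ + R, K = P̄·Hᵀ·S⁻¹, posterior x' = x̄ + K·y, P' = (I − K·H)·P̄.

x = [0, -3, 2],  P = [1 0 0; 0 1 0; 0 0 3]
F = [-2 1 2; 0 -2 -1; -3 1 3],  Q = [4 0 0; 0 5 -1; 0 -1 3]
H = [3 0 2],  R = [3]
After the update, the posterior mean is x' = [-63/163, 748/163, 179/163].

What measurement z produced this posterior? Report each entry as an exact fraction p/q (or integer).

z = [1]

x̄ = F·x = [1, 4, 3]
P̄ = F·P·Fᵀ + Q = [21 -8 25; -8 12 -12; 25 -12 40]
S = H·P̄·Hᵀ + R = [652]
K = P̄·Hᵀ·S⁻¹ = [113/652; -12/163; 155/652]
x' − x̄ = [-226/163, 96/163, -310/163] = K·y
y = (KᵀK)⁻¹·Kᵀ·(x' − x̄) = [-8]
z = y + H·x̄ = [-8] + [9] = [1]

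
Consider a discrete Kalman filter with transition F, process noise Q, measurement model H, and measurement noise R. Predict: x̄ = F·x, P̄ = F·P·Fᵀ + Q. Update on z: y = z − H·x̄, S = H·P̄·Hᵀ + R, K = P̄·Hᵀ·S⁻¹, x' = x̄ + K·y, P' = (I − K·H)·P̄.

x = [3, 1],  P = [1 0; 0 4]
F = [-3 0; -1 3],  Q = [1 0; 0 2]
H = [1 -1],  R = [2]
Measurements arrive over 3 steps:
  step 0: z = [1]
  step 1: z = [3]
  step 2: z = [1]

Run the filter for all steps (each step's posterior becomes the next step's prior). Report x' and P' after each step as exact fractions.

step 0: x' = [-67/9, -8], P' = [401/45 43/5; 43/5 51/5]
step 1: x' = [11929/5302, -2796/2651], P' = [19637/2651 16670/2651; 16670/2651 18960/2651]
step 2: x' = [-553291/102774, -217771/34258], P' = [3693013/462483 116741/17129; 116741/17129 130569/17129]

step 0: x̄ = F·x = [-9, 0]
step 0: P̄ = F·P·Fᵀ + Q = [10 3; 3 39]
step 0: y = z − H·x̄ = [10]
step 0: S = H·P̄·Hᵀ + R = [45]
step 0: K = P̄·Hᵀ·S⁻¹ = [7/45; -4/5]
step 0: x' = x̄ + K·y = [-67/9, -8]
step 0: P' = (I − K·H)·P̄ = [401/45 43/5; 43/5 51/5]
step 1: x̄ = F·x = [67/3, -149/9]
step 1: P̄ = F·P·Fᵀ + Q = [406/5 -152/3; -152/3 460/9]
step 1: y = z − H·x̄ = [-323/9]
step 1: S = H·P̄·Hᵀ + R = [10604/45]
step 1: K = P̄·Hᵀ·S⁻¹ = [2967/5302; -1145/2651]
step 1: x' = x̄ + K·y = [11929/5302, -2796/2651]
step 1: P' = (I − K·H)·P̄ = [19637/2651 16670/2651; 16670/2651 18960/2651]
step 2: x̄ = F·x = [-35787/5302, -28705/5302]
step 2: P̄ = F·P·Fᵀ + Q = [179384/2651 -91119/2651; -91119/2651 95559/2651]
step 2: y = z − H·x̄ = [6192/2651]
step 2: S = H·P̄·Hᵀ + R = [462483/2651]
step 2: K = P̄·Hᵀ·S⁻¹ = [270503/462483; -6914/17129]
step 2: x' = x̄ + K·y = [-553291/102774, -217771/34258]
step 2: P' = (I − K·H)·P̄ = [3693013/462483 116741/17129; 116741/17129 130569/17129]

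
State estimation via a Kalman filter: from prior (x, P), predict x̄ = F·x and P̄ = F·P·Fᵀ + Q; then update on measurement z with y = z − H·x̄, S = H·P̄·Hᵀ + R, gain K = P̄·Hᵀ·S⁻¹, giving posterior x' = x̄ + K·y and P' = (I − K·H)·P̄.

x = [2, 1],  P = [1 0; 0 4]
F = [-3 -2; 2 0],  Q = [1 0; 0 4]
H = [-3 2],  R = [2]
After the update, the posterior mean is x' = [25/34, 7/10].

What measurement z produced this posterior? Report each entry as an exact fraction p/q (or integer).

z = [-1]

x̄ = F·x = [-8, 4]
P̄ = F·P·Fᵀ + Q = [26 -6; -6 8]
S = H·P̄·Hᵀ + R = [340]
K = P̄·Hᵀ·S⁻¹ = [-9/34; 1/10]
x' − x̄ = [297/34, -33/10] = K·y
y = (KᵀK)⁻¹·Kᵀ·(x' − x̄) = [-33]
z = y + H·x̄ = [-33] + [32] = [-1]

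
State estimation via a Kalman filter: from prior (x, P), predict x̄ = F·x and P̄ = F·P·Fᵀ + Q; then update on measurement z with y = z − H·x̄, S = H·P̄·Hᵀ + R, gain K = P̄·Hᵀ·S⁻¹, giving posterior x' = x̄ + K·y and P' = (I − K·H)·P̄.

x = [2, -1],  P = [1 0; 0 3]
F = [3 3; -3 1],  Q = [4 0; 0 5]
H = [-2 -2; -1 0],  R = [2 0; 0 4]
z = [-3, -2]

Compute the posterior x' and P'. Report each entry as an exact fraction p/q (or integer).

x̄ = F·x = [3, -7]
P̄ = F·P·Fᵀ + Q = [40 0; 0 17]
y = z − H·x̄ = [-11, 1]
S = H·P̄·Hᵀ + R = [230 80; 80 44]
K = P̄·Hᵀ·S⁻¹ = [-8/93 -70/93; -187/465 68/93]
x' = x̄ + K·y = [99/31, -286/155]
P' = (I − K·H)·P̄ = [280/93 -272/93; -272/93 1547/465]

x' = [99/31, -286/155]
P' = [280/93 -272/93; -272/93 1547/465]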